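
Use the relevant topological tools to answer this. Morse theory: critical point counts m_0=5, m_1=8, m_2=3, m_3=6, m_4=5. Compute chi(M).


Morse theory: chi(M) = sum_k (-1)^k m_k where m_k = #(index-k critical points).
= (5) + (-8) + (3) + (-6) + (5) = -1

-1


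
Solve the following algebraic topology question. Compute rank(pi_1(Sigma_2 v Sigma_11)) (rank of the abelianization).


For a wedge: H_1(A v B) = H_1(A) + H_1(B).
b_1(Sigma_2) = 4, b_1(Sigma_11) = 22.
b_1 = 4 + 22 = 26

26


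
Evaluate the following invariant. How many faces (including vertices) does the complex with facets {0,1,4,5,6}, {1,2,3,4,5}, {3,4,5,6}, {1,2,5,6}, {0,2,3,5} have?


Each maximal simplex on m vertices has 2^m - 1 nonempty faces.
Take the union (dedupe shared faces).
Total distinct faces = 69

69


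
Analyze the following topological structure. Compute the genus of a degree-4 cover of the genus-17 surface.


For an n-sheeted cover: chi(E) = n * chi(B).
chi(Sigma_17) = 2 - 2*17 = -32.
chi(E) = 4 * (-32) = -128.
genus(E) = (2 - chi(E))/2 = (2 - (-128))/2 = 130/2 = 65

65


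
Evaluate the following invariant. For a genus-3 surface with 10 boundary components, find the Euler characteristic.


For a compact orientable surface with genus g and b boundary components: chi = 2 - 2g - b.
chi = 2 - 2*3 - 10 = 2 - 6 - 10 = -14

-14


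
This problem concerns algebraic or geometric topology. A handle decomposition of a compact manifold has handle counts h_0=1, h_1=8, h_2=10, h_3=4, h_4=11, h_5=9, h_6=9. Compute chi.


Handles of index k contribute (-1)^k to chi (same as CW cells).
chi = (1) + (-8) + (10) + (-4) + (11) + (-9) + (9) = 10

10


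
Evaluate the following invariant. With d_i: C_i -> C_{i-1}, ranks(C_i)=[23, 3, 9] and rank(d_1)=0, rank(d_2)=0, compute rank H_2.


rank H_k = rank(ker d_k) - rank(im d_{k+1}).
rank(ker d_2) = rank(C_2) - rank(d_2) = 9 - 0 = 9.
rank(im d_{2+1}) = 0.
rank H_2 = 9 - 0 = 9

9


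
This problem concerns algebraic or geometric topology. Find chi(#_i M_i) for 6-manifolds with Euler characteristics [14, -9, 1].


For n-manifolds: chi(A#B) = chi(A) + chi(B) - chi(S^6).
chi(S^6) = 1 + (-1)^6 = 2.
chi(#) = (sum chi_i) - (3-1)*chi(S^6) = 6 - 2*2 = 2

2


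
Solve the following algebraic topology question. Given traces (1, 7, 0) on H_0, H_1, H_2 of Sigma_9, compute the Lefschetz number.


L(f) = tr(f_0*) - tr(f_1*) + tr(f_2*).
= 1 - (7) + (0)
= -6

-6


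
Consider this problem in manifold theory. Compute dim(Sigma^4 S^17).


Each suspension raises dimension by 1: Sigma S^n = S^{n+1}.
Sigma^4 S^17 = S^{17+4} = S^21

21


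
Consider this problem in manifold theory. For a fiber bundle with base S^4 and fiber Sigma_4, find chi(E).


chi(S^4) = 2 (n even), chi(Sigma_4) = 2 - 2*4 = -6.
chi(E) = 2 * (-6) = -12

-12


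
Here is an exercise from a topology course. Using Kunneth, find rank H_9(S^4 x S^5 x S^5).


Each S^d has Poincare polynomial 1 + t^d.
The product S^4 x S^5 x S^5 has Poincare polynomial prod(1+t^d_i).
Expanding: b_0=1, b_4=1, b_5=2, b_9=2, b_10=1, b_14=1.
b_9 = 2

2


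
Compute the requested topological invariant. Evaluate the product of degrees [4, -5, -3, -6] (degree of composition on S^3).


Degree is multiplicative: deg(composition) = product of degrees.
= (4) * (-5) * (-3) * (-6) = -360

-360


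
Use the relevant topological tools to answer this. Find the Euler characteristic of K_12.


K_12: V = 12, E = C(12,2) = 66.
chi = V - E = 12 - 66 = -54

-54


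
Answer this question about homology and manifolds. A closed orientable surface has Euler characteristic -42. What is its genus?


chi = 2 - 2g for closed orientable surfaces.
-42 = 2 - 2g
2g = 2 - (-42) = 44
g = 22

22


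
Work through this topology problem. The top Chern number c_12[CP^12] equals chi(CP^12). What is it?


For any closed oriented manifold, <e(TM),[M]> = chi(M).
chi(CP^12) = 12+1 = 13

13


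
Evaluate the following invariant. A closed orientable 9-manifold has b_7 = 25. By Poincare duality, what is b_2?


Poincare duality for closed orientable n-manifolds: b_k = b_{n-k}.
Here n = 9, so b_2 = b_7 = 25

25


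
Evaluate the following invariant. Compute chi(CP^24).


CP^24 has one cell in each even dimension 0, 2, ..., 2*24 (24+1 cells total).
All cells are even-dimensional, so chi = number of cells.
chi = 24 + 1 = 25

25


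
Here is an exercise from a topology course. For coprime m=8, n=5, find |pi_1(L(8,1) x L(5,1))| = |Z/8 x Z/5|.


pi_1(X x Y) = pi_1(X) x pi_1(Y).
pi_1(L(8,1)) = Z/8, pi_1(L(5,1)) = Z/5.
|Z/8 x Z/5| = 8 * 5 = 40

40


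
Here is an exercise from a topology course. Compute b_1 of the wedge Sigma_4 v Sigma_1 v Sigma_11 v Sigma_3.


For a wedge X v Y: reduced H_k(X v Y) = H_k(X) + H_k(Y).
Each Sigma_g contributes b_1 = 2g.
b_1 = 8 + 2 + 22 + 6 = 38

38


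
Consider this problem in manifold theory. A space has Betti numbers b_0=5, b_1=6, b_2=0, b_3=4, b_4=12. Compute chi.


chi = sum_k (-1)^k b_k.
= (5) + (-6) + (0) + (-4) + (12)
= 7

7


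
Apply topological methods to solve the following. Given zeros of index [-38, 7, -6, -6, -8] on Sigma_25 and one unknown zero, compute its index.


Poincare-Hopf: sum of indices = chi(M).
chi(Sigma_25) = 2 - 2*25 = -48.
Sum of known indices = -51.
x = chi - (sum known) = -48 - (-51) = 3

3


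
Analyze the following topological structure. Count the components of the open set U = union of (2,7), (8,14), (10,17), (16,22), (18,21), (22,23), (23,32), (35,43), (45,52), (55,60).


Sort and merge overlapping open intervals.
Merged: (2,7), (8,22), (22,23), (23,32), (35,43), (45,52), (55,60).
Number of components = 7

7


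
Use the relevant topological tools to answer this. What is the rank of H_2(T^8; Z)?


By the Kunneth formula, b_k(T^n) = C(n,k).
b_2(T^8) = C(8,2).
C(8,2) = 8!/(2!*6!) = 28

28


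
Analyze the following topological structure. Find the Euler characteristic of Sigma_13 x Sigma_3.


chi(Sigma_13) = 2 - 2*13 = -24
chi(Sigma_3) = 2 - 2*3 = -4
chi(product) = (-24) * (-4) = 96

96


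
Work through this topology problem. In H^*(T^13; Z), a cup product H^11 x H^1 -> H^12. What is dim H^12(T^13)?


Cup product: H^p x H^q -> H^{p+q}; here p+q = 11+1 = 12.
rank H^k(T^n) = C(n,k).
C(13,12) = 13

13


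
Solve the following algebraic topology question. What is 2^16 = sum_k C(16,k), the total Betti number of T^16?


b_k(T^16) = C(16,k), so the sum over k is sum_k C(16,k) = 2^16.
Total = 2^16 = 65536

65536


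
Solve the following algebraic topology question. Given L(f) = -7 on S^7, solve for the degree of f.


L(f) = 1 + (-1)^7 deg(f) on S^7.
-7 = 1 + (-1)^7 * deg(f)
(-1)^7 * deg(f) = -8
deg(f) = 8

8


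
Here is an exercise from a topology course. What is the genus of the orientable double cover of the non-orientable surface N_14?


chi(N_14) = 2 - 14 = -12.
Double cover: chi(Sigma_g) = 2 * chi(N_14) = 2*(-12) = -24.
2 - 2g = -24, so g = (2 - (-24))/2 = 26/2 = 13

13


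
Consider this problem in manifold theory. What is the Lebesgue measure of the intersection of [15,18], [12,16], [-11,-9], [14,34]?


Intersection = [max(a_i), min(b_i)] = [15, -9].
Since 15 > -9, the intersection is empty.
Length = 0

0


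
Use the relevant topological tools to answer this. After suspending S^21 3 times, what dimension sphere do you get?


Each suspension raises dimension by 1: Sigma S^n = S^{n+1}.
Sigma^3 S^21 = S^{21+3} = S^24

24


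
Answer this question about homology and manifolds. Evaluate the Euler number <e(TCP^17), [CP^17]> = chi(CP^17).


For any closed oriented manifold, <e(TM),[M]> = chi(M).
chi(CP^17) = 17+1 = 18

18


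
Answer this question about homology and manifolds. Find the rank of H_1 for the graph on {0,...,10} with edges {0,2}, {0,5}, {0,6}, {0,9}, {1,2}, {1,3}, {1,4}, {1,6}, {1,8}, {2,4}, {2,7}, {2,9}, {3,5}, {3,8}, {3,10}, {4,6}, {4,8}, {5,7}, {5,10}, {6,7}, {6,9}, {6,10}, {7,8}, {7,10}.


b_1 = E - V + (number of components).
E = 24, V = 11, components = 1.
b_1 = 24 - 11 + 1 = 14

14


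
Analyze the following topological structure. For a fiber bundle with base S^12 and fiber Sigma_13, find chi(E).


chi(S^12) = 2 (n even), chi(Sigma_13) = 2 - 2*13 = -24.
chi(E) = 2 * (-24) = -48

-48


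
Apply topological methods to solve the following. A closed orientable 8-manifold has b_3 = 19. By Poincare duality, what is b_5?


Poincare duality for closed orientable n-manifolds: b_k = b_{n-k}.
Here n = 8, so b_5 = b_3 = 19

19


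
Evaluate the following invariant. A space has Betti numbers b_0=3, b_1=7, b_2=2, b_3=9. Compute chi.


chi = sum_k (-1)^k b_k.
= (3) + (-7) + (2) + (-9)
= -11

-11


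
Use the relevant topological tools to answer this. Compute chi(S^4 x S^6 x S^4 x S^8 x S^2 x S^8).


chi is multiplicative: chi(X x Y) = chi(X) chi(Y).
Each even-dim sphere has chi = 2. There are 6 factors.
chi = 2^6 = 64

64


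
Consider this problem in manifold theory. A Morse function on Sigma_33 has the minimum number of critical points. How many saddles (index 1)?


A perfect Morse function has m_k = b_k.
For Sigma_33: b_0=1, b_1=2g=66, b_2=1.
Saddles m_1 = 2g = 66

66


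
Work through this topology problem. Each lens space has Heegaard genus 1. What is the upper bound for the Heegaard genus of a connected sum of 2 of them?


Heegaard genus satisfies g(A#B) <= g(A) + g(B).
Each lens space has g = 1.
Upper bound: 2 * 1 = 2

2


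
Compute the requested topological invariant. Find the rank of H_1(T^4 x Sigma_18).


pi_1(A x B) = pi_1(A) x pi_1(B); rank of abelianization = b_1.
b_1(T^4) = 4, b_1(Sigma_18) = 2*18 = 36.
b_1(product) = 4 + 36 = 40

40


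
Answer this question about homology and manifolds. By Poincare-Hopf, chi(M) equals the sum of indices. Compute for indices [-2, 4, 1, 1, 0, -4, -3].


Poincare-Hopf: chi(M) = sum of indices of zeros.
chi = (-2) + (4) + (1) + (1) + (0) + (-4) + (-3) = -3

-3


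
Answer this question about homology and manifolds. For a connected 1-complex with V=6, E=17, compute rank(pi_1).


For a connected graph: rank(pi_1) = b_1 = E - V + 1 = 1 - chi.
chi = V - E = 6 - 17 = -11.
rank = 1 - (-11) = 17 - 6 + 1 = 12

12


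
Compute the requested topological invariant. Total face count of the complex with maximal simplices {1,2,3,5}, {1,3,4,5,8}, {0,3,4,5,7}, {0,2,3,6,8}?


Each maximal simplex on m vertices has 2^m - 1 nonempty faces.
Take the union (dedupe shared faces).
Total distinct faces = 87

87


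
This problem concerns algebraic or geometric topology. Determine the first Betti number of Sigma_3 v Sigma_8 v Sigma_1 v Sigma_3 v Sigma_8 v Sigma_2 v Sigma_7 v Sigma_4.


For a wedge X v Y: reduced H_k(X v Y) = H_k(X) + H_k(Y).
Each Sigma_g contributes b_1 = 2g.
b_1 = 6 + 16 + 2 + 6 + 16 + 4 + 14 + 8 = 72

72


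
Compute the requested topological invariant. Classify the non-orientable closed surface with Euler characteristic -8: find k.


chi = 2 - k for closed non-orientable surfaces with k crosscaps.
-8 = 2 - k
k = 2 - (-8) = 10

10


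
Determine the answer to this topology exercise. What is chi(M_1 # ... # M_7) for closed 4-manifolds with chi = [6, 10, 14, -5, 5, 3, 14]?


For n-manifolds: chi(A#B) = chi(A) + chi(B) - chi(S^4).
chi(S^4) = 1 + (-1)^4 = 2.
chi(#) = (sum chi_i) - (7-1)*chi(S^4) = 47 - 6*2 = 35

35


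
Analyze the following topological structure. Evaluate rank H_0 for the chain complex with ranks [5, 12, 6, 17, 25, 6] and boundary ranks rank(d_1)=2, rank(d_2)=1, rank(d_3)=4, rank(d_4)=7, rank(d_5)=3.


rank H_k = rank(ker d_k) - rank(im d_{k+1}).
rank(ker d_0) = rank(C_0) - rank(d_0) = 5 - 0 = 5.
rank(im d_{0+1}) = 2.
rank H_0 = 5 - 2 = 3

3


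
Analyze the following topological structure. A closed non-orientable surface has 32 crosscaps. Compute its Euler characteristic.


For a non-orientable closed surface with k crosscaps: chi = 2 - k.
Here k = 32.
chi = 2 - 32 = -30

-30


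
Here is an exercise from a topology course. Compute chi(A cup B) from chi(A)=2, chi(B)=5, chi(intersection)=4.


chi(A cup B) = chi(A) + chi(B) - chi(A cap B)
= 2 + (5) - (4)
= 3

3


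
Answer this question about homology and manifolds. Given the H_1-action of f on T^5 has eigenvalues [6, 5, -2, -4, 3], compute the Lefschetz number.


For a torus self-map: L(f) = det(I - A) where A acts on H_1.
L(f) = (1-6) * (1-5) * (1--2) * (1--4) * (1-3) = -5 * -4 * 3 * 5 * -2 = -600

-600


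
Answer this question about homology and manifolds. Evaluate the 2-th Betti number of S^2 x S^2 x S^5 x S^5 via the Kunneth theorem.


Each S^d has Poincare polynomial 1 + t^d.
The product S^2 x S^2 x S^5 x S^5 has Poincare polynomial prod(1+t^d_i).
Expanding: b_0=1, b_2=2, b_4=1, b_5=2, b_7=4, b_9=2, b_10=1, b_12=2, b_14=1.
b_2 = 2

2


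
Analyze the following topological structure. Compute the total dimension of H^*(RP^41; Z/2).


H^k(RP^41; Z/2) = Z/2 for each 0 <= k <= 41.
Total dimension = 41 + 1 = 42

42


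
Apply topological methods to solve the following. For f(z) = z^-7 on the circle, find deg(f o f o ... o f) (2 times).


deg(f) = -7. Degree is multiplicative: deg(f^2) = (deg f)^2.
deg(f^2) = (-7)^2 = 49

49


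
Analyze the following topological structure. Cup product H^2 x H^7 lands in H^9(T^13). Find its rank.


Cup product: H^p x H^q -> H^{p+q}; here p+q = 2+7 = 9.
rank H^k(T^n) = C(n,k).
C(13,9) = 715

715


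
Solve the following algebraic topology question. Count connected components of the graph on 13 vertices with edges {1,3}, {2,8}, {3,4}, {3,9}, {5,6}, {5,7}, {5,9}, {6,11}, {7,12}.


Run DFS/union-find over 13 vertices.
V = 13, E = 9.
Number of components = 4

4


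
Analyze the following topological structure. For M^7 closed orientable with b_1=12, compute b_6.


Poincare duality for closed orientable n-manifolds: b_k = b_{n-k}.
Here n = 7, so b_6 = b_1 = 12

12


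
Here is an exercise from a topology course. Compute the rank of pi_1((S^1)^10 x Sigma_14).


pi_1(A x B) = pi_1(A) x pi_1(B); rank of abelianization = b_1.
b_1(T^10) = 10, b_1(Sigma_14) = 2*14 = 28.
b_1(product) = 10 + 28 = 38

38


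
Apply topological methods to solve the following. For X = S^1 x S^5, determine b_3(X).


Each S^d has Poincare polynomial 1 + t^d.
The product S^1 x S^5 has Poincare polynomial prod(1+t^d_i).
Expanding: b_0=1, b_1=1, b_5=1, b_6=1.
b_3 = 0

0


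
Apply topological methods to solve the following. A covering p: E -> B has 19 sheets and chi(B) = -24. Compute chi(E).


For a finite covering: chi(E) = (number of sheets) * chi(B).
chi(E) = 19 * (-24) = -456

-456


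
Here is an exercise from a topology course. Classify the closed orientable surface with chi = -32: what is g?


chi = 2 - 2g for closed orientable surfaces.
-32 = 2 - 2g
2g = 2 - (-32) = 34
g = 17

17


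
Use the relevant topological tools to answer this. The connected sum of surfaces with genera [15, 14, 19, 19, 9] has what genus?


Genus is additive under connected sum of orientable surfaces.
g = 15 + 14 + 19 + 19 + 9 = 76

76


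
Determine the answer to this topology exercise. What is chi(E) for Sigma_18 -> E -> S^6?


chi(S^6) = 2 (n even), chi(Sigma_18) = 2 - 2*18 = -34.
chi(E) = 2 * (-34) = -68

-68


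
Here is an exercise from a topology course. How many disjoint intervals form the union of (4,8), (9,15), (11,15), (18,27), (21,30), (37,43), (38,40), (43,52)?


Sort and merge overlapping open intervals.
Merged: (4,8), (9,15), (18,30), (37,43), (43,52).
Number of components = 5

5


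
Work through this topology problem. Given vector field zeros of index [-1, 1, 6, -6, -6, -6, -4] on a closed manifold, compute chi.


Poincare-Hopf: chi(M) = sum of indices of zeros.
chi = (-1) + (1) + (6) + (-6) + (-6) + (-6) + (-4) = -16

-16


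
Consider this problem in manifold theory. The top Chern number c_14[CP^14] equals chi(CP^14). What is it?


For any closed oriented manifold, <e(TM),[M]> = chi(M).
chi(CP^14) = 14+1 = 15

15


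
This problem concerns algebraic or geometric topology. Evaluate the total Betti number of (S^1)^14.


b_k(T^14) = C(14,k), so the sum over k is sum_k C(14,k) = 2^14.
Total = 2^14 = 16384

16384


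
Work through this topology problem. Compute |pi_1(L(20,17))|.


pi_1(L(p,q)) = Z/pZ for any q coprime to p.
|pi_1(L(20,17))| = 20

20


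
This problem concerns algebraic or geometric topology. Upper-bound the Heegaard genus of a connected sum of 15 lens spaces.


Heegaard genus satisfies g(A#B) <= g(A) + g(B).
Each lens space has g = 1.
Upper bound: 15 * 1 = 15

15


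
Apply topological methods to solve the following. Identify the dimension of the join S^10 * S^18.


Join of spheres: S^m * S^n = S^{m+n+1}.
dim = 10 + 18 + 1 = 29

29


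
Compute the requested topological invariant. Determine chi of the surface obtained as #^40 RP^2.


For a non-orientable closed surface with k crosscaps: chi = 2 - k.
Here k = 40.
chi = 2 - 40 = -38

-38


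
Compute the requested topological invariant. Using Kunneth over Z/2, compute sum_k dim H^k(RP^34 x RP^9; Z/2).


dim H^*(RP^n; Z/2) = n+1 (one Z/2 in each degree 0..n).
Total Betti number is multiplicative.
Total = (34+1) * (9+1) = 35 * 10 = 350

350


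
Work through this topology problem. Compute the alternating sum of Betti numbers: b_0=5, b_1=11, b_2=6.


chi = sum_k (-1)^k b_k.
= (5) + (-11) + (6)
= 0

0


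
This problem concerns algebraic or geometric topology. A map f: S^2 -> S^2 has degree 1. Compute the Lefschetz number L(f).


On S^2: L(f) = tr(f_0*) + (-1)^2 tr(f_2*) = 1 + (-1)^2 * deg(f).
L(f) = 1 + (-1)^2 * 1 = 1 + 1 = 2

2


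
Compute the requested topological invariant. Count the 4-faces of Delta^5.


Delta^5 has 5+1 vertices. A 4-face is a choice of 4+1 vertices.
f_4 = C(5+1, 4+1) = C(6,5) = 6

6


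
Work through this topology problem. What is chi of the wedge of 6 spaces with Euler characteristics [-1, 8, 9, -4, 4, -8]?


chi(A v B) = chi(A) + chi(B) - 1 (one point identified).
For 6 spaces: chi = (sum chi_i) - (6 - 1).
sum = 8; chi = 8 - 5 = 3

3


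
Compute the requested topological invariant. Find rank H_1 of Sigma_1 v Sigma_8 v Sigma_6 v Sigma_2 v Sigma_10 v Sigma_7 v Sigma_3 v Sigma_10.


For a wedge X v Y: reduced H_k(X v Y) = H_k(X) + H_k(Y).
Each Sigma_g contributes b_1 = 2g.
b_1 = 2 + 16 + 12 + 4 + 20 + 14 + 6 + 20 = 94

94


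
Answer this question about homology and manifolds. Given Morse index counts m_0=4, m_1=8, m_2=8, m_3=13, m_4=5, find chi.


Morse theory: chi(M) = sum_k (-1)^k m_k where m_k = #(index-k critical points).
= (4) + (-8) + (8) + (-13) + (5) = -4

-4


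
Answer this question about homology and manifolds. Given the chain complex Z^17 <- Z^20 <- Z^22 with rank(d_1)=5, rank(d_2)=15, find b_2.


rank H_k = rank(ker d_k) - rank(im d_{k+1}).
rank(ker d_2) = rank(C_2) - rank(d_2) = 22 - 15 = 7.
rank(im d_{2+1}) = 0.
rank H_2 = 7 - 0 = 7

7


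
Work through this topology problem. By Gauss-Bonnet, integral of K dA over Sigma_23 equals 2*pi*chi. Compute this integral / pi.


Gauss-Bonnet: integral K dA = 2*pi*chi(M).
chi(Sigma_23) = 2 - 2*23 = -44.
(integral K dA)/pi = 2*chi = 2*(-44) = -88

-88


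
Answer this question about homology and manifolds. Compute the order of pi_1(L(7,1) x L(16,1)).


pi_1(X x Y) = pi_1(X) x pi_1(Y).
pi_1(L(7,1)) = Z/7, pi_1(L(16,1)) = Z/16.
|Z/7 x Z/16| = 7 * 16 = 112

112


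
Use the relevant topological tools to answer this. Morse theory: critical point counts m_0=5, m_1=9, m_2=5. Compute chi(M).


Morse theory: chi(M) = sum_k (-1)^k m_k where m_k = #(index-k critical points).
= (5) + (-9) + (5) = 1

1


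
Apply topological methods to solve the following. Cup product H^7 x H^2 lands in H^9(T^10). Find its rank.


Cup product: H^p x H^q -> H^{p+q}; here p+q = 7+2 = 9.
rank H^k(T^n) = C(n,k).
C(10,9) = 10

10


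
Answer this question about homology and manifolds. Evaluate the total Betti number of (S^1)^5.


b_k(T^5) = C(5,k), so the sum over k is sum_k C(5,k) = 2^5.
Total = 2^5 = 32

32


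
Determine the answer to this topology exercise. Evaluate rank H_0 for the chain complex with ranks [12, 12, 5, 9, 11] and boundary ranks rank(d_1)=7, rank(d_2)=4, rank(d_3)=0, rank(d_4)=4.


rank H_k = rank(ker d_k) - rank(im d_{k+1}).
rank(ker d_0) = rank(C_0) - rank(d_0) = 12 - 0 = 12.
rank(im d_{0+1}) = 7.
rank H_0 = 12 - 7 = 5

5


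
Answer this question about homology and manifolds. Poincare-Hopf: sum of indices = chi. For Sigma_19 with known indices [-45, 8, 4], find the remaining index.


Poincare-Hopf: sum of indices = chi(M).
chi(Sigma_19) = 2 - 2*19 = -36.
Sum of known indices = -33.
x = chi - (sum known) = -36 - (-33) = -3

-3


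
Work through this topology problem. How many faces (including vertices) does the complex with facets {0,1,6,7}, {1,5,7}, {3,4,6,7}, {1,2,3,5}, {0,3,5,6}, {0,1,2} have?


Each maximal simplex on m vertices has 2^m - 1 nonempty faces.
Take the union (dedupe shared faces).
Total distinct faces = 52

52


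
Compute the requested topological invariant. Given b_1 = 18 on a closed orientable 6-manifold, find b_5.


Poincare duality for closed orientable n-manifolds: b_k = b_{n-k}.
Here n = 6, so b_5 = b_1 = 18

18


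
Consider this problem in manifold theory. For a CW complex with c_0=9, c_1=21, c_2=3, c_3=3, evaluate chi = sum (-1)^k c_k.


chi = sum_k (-1)^k c_k.
= (-1)^0*9 + (-1)^1*21 + (-1)^2*3 + (-1)^3*3
= (9) + (-21) + (3) + (-3)
= -12

-12


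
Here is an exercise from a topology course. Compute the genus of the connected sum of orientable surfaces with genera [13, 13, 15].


Genus is additive under connected sum of orientable surfaces.
g = 13 + 13 + 15 = 41

41


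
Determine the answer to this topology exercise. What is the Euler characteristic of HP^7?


HP^7 has one cell in each dimension 0, 4, ..., 4*7 (7+1 cells, all even-dim).
chi = 7 + 1 = 8

8


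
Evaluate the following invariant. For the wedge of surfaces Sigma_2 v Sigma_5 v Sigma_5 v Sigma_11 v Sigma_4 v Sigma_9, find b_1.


For a wedge X v Y: reduced H_k(X v Y) = H_k(X) + H_k(Y).
Each Sigma_g contributes b_1 = 2g.
b_1 = 4 + 10 + 10 + 22 + 8 + 18 = 72

72


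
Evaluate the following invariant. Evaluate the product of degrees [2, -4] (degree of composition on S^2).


Degree is multiplicative: deg(composition) = product of degrees.
= (2) * (-4) = -8

-8


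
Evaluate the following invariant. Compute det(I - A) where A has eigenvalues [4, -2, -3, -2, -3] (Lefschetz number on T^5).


For a torus self-map: L(f) = det(I - A) where A acts on H_1.
L(f) = (1-4) * (1--2) * (1--3) * (1--2) * (1--3) = -3 * 3 * 4 * 3 * 4 = -432

-432


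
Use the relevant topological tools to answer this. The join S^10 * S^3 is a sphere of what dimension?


Join of spheres: S^m * S^n = S^{m+n+1}.
dim = 10 + 3 + 1 = 14

14


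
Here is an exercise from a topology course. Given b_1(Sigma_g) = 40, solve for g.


For a closed orientable surface: b_1 = 2g.
40 = 2g
g = 40 / 2 = 20

20


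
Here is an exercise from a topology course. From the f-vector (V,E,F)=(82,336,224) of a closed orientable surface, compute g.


chi = V - E + F = 82 - 336 + 224 = -30
For orientable closed surface: chi = 2 - 2g, so g = (2 - chi)/2.
g = (2 - (-30)) / 2 = 32 / 2 = 16

16


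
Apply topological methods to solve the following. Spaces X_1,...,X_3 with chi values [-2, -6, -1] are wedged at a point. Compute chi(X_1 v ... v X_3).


chi(A v B) = chi(A) + chi(B) - 1 (one point identified).
For 3 spaces: chi = (sum chi_i) - (3 - 1).
sum = -9; chi = -9 - 2 = -11

-11


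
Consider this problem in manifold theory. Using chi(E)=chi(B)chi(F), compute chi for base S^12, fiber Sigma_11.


chi(S^12) = 2 (n even), chi(Sigma_11) = 2 - 2*11 = -20.
chi(E) = 2 * (-20) = -40

-40


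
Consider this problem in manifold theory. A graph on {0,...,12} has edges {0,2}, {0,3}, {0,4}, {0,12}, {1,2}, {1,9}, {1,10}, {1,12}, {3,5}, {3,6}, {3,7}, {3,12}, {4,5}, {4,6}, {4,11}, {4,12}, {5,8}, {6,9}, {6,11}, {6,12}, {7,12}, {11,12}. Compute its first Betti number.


b_1 = E - V + (number of components).
E = 22, V = 13, components = 1.
b_1 = 22 - 13 + 1 = 10

10


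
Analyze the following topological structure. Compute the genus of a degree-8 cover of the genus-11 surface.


For an n-sheeted cover: chi(E) = n * chi(B).
chi(Sigma_11) = 2 - 2*11 = -20.
chi(E) = 8 * (-20) = -160.
genus(E) = (2 - chi(E))/2 = (2 - (-160))/2 = 162/2 = 81

81


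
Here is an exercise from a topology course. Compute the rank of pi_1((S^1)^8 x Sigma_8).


pi_1(A x B) = pi_1(A) x pi_1(B); rank of abelianization = b_1.
b_1(T^8) = 8, b_1(Sigma_8) = 2*8 = 16.
b_1(product) = 8 + 16 = 24

24


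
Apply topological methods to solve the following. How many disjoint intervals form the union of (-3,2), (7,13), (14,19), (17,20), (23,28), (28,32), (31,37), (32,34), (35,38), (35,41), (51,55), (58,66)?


Sort and merge overlapping open intervals.
Merged: (-3,2), (7,13), (14,20), (23,28), (28,41), (51,55), (58,66).
Number of components = 7

7


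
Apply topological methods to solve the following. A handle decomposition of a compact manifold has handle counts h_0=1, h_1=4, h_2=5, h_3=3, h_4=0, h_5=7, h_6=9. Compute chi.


Handles of index k contribute (-1)^k to chi (same as CW cells).
chi = (1) + (-4) + (5) + (-3) + (0) + (-7) + (9) = 1

1


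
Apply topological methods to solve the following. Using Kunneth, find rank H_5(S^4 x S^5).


Each S^d has Poincare polynomial 1 + t^d.
The product S^4 x S^5 has Poincare polynomial prod(1+t^d_i).
Expanding: b_0=1, b_4=1, b_5=1, b_9=1.
b_5 = 1

1


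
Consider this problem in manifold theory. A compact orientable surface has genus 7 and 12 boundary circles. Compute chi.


For a compact orientable surface with genus g and b boundary components: chi = 2 - 2g - b.
chi = 2 - 2*7 - 12 = 2 - 14 - 12 = -24

-24


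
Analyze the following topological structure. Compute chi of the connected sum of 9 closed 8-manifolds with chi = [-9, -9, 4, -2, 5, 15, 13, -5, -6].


For n-manifolds: chi(A#B) = chi(A) + chi(B) - chi(S^8).
chi(S^8) = 1 + (-1)^8 = 2.
chi(#) = (sum chi_i) - (9-1)*chi(S^8) = 6 - 8*2 = -10

-10


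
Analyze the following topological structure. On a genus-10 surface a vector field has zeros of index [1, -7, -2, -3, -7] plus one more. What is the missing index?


Poincare-Hopf: sum of indices = chi(M).
chi(Sigma_10) = 2 - 2*10 = -18.
Sum of known indices = -18.
x = chi - (sum known) = -18 - (-18) = 0

0


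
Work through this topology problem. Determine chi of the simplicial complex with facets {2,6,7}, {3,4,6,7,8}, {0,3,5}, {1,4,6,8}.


Enumerate all faces; f-vector: f_0=9, f_1=18, f_2=15, f_3=6, f_4=1.
chi = sum (-1)^k f_k = 1

1


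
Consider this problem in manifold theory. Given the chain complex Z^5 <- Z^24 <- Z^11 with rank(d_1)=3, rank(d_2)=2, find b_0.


rank H_k = rank(ker d_k) - rank(im d_{k+1}).
rank(ker d_0) = rank(C_0) - rank(d_0) = 5 - 0 = 5.
rank(im d_{0+1}) = 3.
rank H_0 = 5 - 3 = 2

2


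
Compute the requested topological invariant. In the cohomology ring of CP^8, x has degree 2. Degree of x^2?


|x| = 2 in H^*(CP^n).
|x^2| = 2 * |x| = 2 * 2 = 4

4


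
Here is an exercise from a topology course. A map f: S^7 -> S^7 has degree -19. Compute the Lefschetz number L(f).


On S^7: L(f) = tr(f_0*) + (-1)^7 tr(f_7*) = 1 + (-1)^7 * deg(f).
L(f) = 1 + (-1)^7 * -19 = 1 + 19 = 20

20


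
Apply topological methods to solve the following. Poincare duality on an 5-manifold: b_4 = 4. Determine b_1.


Poincare duality for closed orientable n-manifolds: b_k = b_{n-k}.
Here n = 5, so b_1 = b_4 = 4

4


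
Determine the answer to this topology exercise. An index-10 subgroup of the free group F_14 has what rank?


Nielsen-Schreier: an index-n subgroup of F_r is free of rank 1 + n(r-1).
Equivalently: chi(cover) = n*chi(base); chi(vee_r S^1) = 1 - 14 = -13.
chi(E) = 10*(-13) = -130; rank = 1 - chi(E) = 1 - (-130) = 131.
rank = 1 + 10*(14-1) = 1 + 130 = 131

131


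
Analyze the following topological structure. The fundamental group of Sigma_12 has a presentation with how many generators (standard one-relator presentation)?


Standard presentation: pi_1(Sigma_g) = <a_1,b_1,...,a_g,b_g | [a_1,b_1]...[a_g,b_g] = 1>.
Number of generators = 2g = 2*12 = 24

24


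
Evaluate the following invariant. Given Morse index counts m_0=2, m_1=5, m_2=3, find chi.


Morse theory: chi(M) = sum_k (-1)^k m_k where m_k = #(index-k critical points).
= (2) + (-5) + (3) = 0

0


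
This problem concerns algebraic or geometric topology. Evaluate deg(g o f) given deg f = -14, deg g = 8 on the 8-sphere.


Degree is multiplicative under composition: deg(g o f) = deg(g) * deg(f).
= 8 * -14 = -112

-112


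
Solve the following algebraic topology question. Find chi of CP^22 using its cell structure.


CP^22 has one cell in each even dimension 0, 2, ..., 2*22 (22+1 cells total).
All cells are even-dimensional, so chi = number of cells.
chi = 22 + 1 = 23

23


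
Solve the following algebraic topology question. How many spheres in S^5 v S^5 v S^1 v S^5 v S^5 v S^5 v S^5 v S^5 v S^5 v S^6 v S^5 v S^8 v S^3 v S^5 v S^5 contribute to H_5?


For a wedge of spheres, H_k (k>0) is free on one generator per sphere of dimension k.
Spheres of dimension 5: count = 11.
b_5 = 11

11


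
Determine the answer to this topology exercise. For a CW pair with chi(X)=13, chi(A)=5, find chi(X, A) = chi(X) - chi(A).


Relative Euler characteristic: chi(X, A) = chi(X) - chi(A).
= 13 - (5) = 8

8


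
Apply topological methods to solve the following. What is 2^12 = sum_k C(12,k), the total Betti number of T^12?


b_k(T^12) = C(12,k), so the sum over k is sum_k C(12,k) = 2^12.
Total = 2^12 = 4096

4096


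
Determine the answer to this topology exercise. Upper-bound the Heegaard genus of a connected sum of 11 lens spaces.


Heegaard genus satisfies g(A#B) <= g(A) + g(B).
Each lens space has g = 1.
Upper bound: 11 * 1 = 11

11


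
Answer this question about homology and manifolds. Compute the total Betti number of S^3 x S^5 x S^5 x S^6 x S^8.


Total Betti number is multiplicative under products.
Each S^d (d>=1) has total Betti number 2.
There are 5 sphere factors.
Total = 2^5 = 32

32


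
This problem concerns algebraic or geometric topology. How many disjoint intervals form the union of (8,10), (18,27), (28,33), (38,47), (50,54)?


Sort and merge overlapping open intervals.
Merged: (8,10), (18,27), (28,33), (38,47), (50,54).
Number of components = 5

5


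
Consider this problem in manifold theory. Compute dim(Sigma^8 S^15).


Each suspension raises dimension by 1: Sigma S^n = S^{n+1}.
Sigma^8 S^15 = S^{15+8} = S^23

23


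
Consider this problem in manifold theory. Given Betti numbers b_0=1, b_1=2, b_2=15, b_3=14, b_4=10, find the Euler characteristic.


chi = sum_k (-1)^k b_k.
= (1) + (-2) + (15) + (-14) + (10)
= 10

10


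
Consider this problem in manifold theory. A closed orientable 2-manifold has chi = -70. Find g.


chi = 2 - 2g for closed orientable surfaces.
-70 = 2 - 2g
2g = 2 - (-70) = 72
g = 36

36


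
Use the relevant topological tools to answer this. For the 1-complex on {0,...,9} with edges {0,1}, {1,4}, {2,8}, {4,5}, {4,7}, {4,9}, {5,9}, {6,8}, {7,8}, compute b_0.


Run DFS/union-find over 10 vertices.
V = 10, E = 9.
Number of components = 2

2


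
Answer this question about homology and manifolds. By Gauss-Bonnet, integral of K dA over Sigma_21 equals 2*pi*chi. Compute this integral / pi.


Gauss-Bonnet: integral K dA = 2*pi*chi(M).
chi(Sigma_21) = 2 - 2*21 = -40.
(integral K dA)/pi = 2*chi = 2*(-40) = -80

-80


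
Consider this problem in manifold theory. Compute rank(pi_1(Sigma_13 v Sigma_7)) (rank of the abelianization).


For a wedge: H_1(A v B) = H_1(A) + H_1(B).
b_1(Sigma_13) = 26, b_1(Sigma_7) = 14.
b_1 = 26 + 14 = 40

40


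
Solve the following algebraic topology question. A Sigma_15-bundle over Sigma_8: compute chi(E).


For a fiber bundle F -> E -> B (with CW structure): chi(E) = chi(B) * chi(F).
chi(Sigma_8) = -14, chi(Sigma_15) = -28.
chi(E) = (-14) * (-28) = 392

392


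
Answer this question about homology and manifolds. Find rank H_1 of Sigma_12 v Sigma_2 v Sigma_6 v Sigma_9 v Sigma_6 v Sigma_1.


For a wedge X v Y: reduced H_k(X v Y) = H_k(X) + H_k(Y).
Each Sigma_g contributes b_1 = 2g.
b_1 = 24 + 4 + 12 + 18 + 12 + 2 = 72

72


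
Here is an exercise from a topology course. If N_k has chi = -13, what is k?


chi = 2 - k for closed non-orientable surfaces with k crosscaps.
-13 = 2 - k
k = 2 - (-13) = 15

15


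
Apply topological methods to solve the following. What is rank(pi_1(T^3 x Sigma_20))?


pi_1(A x B) = pi_1(A) x pi_1(B); rank of abelianization = b_1.
b_1(T^3) = 3, b_1(Sigma_20) = 2*20 = 40.
b_1(product) = 3 + 40 = 43

43


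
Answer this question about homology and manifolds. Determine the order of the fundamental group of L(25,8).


pi_1(L(p,q)) = Z/pZ for any q coprime to p.
|pi_1(L(25,8))| = 25

25


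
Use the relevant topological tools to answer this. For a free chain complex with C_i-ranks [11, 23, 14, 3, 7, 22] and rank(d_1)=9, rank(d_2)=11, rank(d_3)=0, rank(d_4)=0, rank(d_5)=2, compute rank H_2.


rank H_k = rank(ker d_k) - rank(im d_{k+1}).
rank(ker d_2) = rank(C_2) - rank(d_2) = 14 - 11 = 3.
rank(im d_{2+1}) = 0.
rank H_2 = 3 - 0 = 3

3


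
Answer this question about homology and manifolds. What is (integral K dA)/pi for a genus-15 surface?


Gauss-Bonnet: integral K dA = 2*pi*chi(M).
chi(Sigma_15) = 2 - 2*15 = -28.
(integral K dA)/pi = 2*chi = 2*(-28) = -56

-56


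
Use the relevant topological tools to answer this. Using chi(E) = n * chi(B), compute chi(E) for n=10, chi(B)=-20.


For a finite covering: chi(E) = (number of sheets) * chi(B).
chi(E) = 10 * (-20) = -200

-200


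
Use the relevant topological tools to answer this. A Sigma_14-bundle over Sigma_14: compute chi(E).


For a fiber bundle F -> E -> B (with CW structure): chi(E) = chi(B) * chi(F).
chi(Sigma_14) = -26, chi(Sigma_14) = -26.
chi(E) = (-26) * (-26) = 676

676


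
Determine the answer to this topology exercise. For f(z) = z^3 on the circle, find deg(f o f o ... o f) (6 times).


deg(f) = 3. Degree is multiplicative: deg(f^6) = (deg f)^6.
deg(f^6) = (3)^6 = 729

729


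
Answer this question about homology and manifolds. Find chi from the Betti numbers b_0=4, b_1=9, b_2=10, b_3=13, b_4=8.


chi = sum_k (-1)^k b_k.
= (4) + (-9) + (10) + (-13) + (8)
= 0

0


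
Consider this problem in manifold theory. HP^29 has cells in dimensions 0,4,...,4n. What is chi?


HP^29 has one cell in each dimension 0, 4, ..., 4*29 (29+1 cells, all even-dim).
chi = 29 + 1 = 30

30


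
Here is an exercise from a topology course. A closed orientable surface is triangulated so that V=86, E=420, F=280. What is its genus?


chi = V - E + F = 86 - 420 + 280 = -54
For orientable closed surface: chi = 2 - 2g, so g = (2 - chi)/2.
g = (2 - (-54)) / 2 = 56 / 2 = 28

28


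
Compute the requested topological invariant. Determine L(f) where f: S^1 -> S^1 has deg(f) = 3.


On S^1: L(f) = tr(f_0*) + (-1)^1 tr(f_1*) = 1 + (-1)^1 * deg(f).
L(f) = 1 + (-1)^1 * 3 = 1 + -3 = -2

-2


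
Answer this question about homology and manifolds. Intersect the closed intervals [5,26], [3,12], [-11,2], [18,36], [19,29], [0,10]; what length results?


Intersection = [max(a_i), min(b_i)] = [19, 2].
Since 19 > 2, the intersection is empty.
Length = 0

0


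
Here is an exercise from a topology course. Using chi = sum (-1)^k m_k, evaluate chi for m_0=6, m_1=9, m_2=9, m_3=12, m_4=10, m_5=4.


Morse theory: chi(M) = sum_k (-1)^k m_k where m_k = #(index-k critical points).
= (6) + (-9) + (9) + (-12) + (10) + (-4) = 0

0


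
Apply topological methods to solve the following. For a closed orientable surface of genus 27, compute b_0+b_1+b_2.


For Sigma_27: b_0 = 1, b_1 = 2g = 54, b_2 = 1.
Total = 1 + 54 + 1 = 56

56


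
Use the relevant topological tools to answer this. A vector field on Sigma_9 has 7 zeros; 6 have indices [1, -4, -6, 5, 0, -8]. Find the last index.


Poincare-Hopf: sum of indices = chi(M).
chi(Sigma_9) = 2 - 2*9 = -16.
Sum of known indices = -12.
x = chi - (sum known) = -16 - (-12) = -4

-4


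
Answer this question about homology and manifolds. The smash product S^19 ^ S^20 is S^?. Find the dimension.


S^m ^ S^n = S^{m+n}.
k = 19 + 20 = 39

39


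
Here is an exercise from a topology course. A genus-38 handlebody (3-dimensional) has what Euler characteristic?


A genus-g handlebody deformation retracts to a wedge of g circles.
chi(vee_g S^1) = 1 - g.
chi(H_38) = 1 - 38 = -37

-37


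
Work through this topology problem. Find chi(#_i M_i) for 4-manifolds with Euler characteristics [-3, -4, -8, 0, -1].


For n-manifolds: chi(A#B) = chi(A) + chi(B) - chi(S^4).
chi(S^4) = 1 + (-1)^4 = 2.
chi(#) = (sum chi_i) - (5-1)*chi(S^4) = -16 - 4*2 = -24

-24


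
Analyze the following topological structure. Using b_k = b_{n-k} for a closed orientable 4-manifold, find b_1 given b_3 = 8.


Poincare duality for closed orientable n-manifolds: b_k = b_{n-k}.
Here n = 4, so b_1 = b_3 = 8

8


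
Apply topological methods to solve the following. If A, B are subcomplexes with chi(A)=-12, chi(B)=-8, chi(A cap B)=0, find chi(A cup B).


chi(A cup B) = chi(A) + chi(B) - chi(A cap B)
= -12 + (-8) - (0)
= -20

-20


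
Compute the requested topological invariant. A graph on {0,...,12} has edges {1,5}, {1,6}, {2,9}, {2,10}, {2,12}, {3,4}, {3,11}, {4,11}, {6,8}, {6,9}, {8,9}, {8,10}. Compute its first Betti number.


b_1 = E - V + (number of components).
E = 12, V = 13, components = 4.
b_1 = 12 - 13 + 4 = 3

3


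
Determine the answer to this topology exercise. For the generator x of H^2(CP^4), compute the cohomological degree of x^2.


|x| = 2 in H^*(CP^n).
|x^2| = 2 * |x| = 2 * 2 = 4

4


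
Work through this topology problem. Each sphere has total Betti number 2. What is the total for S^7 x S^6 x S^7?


Total Betti number is multiplicative under products.
Each S^d (d>=1) has total Betti number 2.
There are 3 sphere factors.
Total = 2^3 = 8

8


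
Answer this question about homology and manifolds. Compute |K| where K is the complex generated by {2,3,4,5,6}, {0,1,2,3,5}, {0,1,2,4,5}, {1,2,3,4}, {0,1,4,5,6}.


Each maximal simplex on m vertices has 2^m - 1 nonempty faces.
Take the union (dedupe shared faces).
Total distinct faces = 81

81


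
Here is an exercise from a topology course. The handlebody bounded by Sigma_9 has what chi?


A genus-g handlebody deformation retracts to a wedge of g circles.
chi(vee_g S^1) = 1 - g.
chi(H_9) = 1 - 9 = -8

-8


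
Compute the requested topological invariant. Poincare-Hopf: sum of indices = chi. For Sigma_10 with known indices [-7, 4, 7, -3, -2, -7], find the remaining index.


Poincare-Hopf: sum of indices = chi(M).
chi(Sigma_10) = 2 - 2*10 = -18.
Sum of known indices = -8.
x = chi - (sum known) = -18 - (-8) = -10

-10


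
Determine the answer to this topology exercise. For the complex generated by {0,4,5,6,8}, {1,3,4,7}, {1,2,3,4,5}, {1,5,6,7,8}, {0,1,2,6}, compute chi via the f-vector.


Enumerate all faces; f-vector: f_0=9, f_1=30, f_2=36, f_3=17, f_4=3.
chi = sum (-1)^k f_k = 1

1


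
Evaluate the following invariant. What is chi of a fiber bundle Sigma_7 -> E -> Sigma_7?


For a fiber bundle F -> E -> B (with CW structure): chi(E) = chi(B) * chi(F).
chi(Sigma_7) = -12, chi(Sigma_7) = -12.
chi(E) = (-12) * (-12) = 144

144


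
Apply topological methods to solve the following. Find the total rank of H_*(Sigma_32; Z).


For Sigma_32: b_0 = 1, b_1 = 2g = 64, b_2 = 1.
Total = 1 + 64 + 1 = 66

66
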